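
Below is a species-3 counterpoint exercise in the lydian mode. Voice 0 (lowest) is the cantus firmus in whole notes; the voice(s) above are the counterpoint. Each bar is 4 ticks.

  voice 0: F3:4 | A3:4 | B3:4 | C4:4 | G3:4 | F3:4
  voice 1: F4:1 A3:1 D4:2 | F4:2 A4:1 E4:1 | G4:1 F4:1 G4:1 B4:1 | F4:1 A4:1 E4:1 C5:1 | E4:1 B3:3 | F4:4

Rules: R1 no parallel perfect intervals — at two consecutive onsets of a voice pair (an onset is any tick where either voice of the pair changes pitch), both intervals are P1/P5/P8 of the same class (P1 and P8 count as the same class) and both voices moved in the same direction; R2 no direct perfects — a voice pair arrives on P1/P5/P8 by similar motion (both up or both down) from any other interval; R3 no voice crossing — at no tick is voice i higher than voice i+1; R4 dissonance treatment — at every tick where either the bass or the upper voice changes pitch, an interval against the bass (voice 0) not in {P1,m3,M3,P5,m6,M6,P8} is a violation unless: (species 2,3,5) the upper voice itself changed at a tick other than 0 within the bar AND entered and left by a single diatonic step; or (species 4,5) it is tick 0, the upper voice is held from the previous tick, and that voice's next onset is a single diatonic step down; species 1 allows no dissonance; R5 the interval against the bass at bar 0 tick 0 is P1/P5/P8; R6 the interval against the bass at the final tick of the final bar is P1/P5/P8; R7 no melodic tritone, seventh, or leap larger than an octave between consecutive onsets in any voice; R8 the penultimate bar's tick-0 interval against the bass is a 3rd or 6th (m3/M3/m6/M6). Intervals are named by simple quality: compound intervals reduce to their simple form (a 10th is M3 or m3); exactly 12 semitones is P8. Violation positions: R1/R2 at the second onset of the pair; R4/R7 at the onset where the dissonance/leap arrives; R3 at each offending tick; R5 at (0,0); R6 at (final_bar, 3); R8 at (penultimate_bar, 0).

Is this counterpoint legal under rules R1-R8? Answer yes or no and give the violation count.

No (3 violations)

bar 0: v0=F3 v1=F4 (P8)
bar 1: v0=A3 v1=F4 (m6)
bar 2: v0=B3 v1=G4 (m6)
bar 3: v0=C4 v1=F4 (P4)
bar 4: v0=G3 v1=E4 (M6)
bar 5: v0=F3 v1=F4 (P8)
  R4 @ bar3.0: C4/F4 P4 untreated
  R7 @ bar3.0: B4->F4 leap 6st
  R7 @ bar5.0: B3->F4 leap 6st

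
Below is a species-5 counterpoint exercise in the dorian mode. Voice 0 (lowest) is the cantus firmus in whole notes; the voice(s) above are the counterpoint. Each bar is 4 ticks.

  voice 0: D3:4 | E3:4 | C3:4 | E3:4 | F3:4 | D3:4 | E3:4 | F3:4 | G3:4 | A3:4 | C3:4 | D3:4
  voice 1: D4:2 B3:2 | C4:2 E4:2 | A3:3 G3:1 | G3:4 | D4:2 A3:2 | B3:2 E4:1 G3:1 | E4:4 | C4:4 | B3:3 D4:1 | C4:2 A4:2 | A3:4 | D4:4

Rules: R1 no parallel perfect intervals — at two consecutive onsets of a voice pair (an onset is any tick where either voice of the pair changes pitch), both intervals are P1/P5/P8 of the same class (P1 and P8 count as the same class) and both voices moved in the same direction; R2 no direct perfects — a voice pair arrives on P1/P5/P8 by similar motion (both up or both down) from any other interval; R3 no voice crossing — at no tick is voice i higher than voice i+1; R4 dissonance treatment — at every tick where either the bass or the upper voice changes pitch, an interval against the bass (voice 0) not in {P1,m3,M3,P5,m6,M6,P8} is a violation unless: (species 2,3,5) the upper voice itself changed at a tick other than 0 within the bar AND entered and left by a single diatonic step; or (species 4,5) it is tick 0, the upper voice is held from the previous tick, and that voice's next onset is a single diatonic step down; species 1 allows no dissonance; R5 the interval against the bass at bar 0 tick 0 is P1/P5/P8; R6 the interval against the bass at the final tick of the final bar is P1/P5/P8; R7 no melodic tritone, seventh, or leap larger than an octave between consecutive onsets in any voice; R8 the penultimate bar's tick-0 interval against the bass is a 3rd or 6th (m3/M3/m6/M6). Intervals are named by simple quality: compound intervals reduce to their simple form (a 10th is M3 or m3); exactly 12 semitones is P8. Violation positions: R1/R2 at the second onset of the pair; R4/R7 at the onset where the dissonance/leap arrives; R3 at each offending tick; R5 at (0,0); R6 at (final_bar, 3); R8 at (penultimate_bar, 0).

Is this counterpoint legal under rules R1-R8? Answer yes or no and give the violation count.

bar 0: v0=D3 v1=D4 (P8)
bar 1: v0=E3 v1=C4 (m6)
bar 2: v0=C3 v1=A3 (M6)
bar 3: v0=E3 v1=G3 (m3)
bar 4: v0=F3 v1=D4 (M6)
bar 5: v0=D3 v1=B3 (M6)
bar 6: v0=E3 v1=E4 (P8)
bar 7: v0=F3 v1=C4 (P5)
bar 8: v0=G3 v1=B3 (M3)
bar 9: v0=A3 v1=C4 (m3)
bar 10: v0=C3 v1=A3 (M6)
bar 11: v0=D3 v1=D4 (P8)
  R4 @ bar5.2: D3/E4 M2 untreated
  R4 @ bar5.3: D3/G3 P4 untreated
  R2 @ bar6.0: D3/G3 P4 -> E3/E4 P8 similar
  R2 @ bar11.0: C3/A3 M6 -> D3/D4 P8 similar

No (4 violations)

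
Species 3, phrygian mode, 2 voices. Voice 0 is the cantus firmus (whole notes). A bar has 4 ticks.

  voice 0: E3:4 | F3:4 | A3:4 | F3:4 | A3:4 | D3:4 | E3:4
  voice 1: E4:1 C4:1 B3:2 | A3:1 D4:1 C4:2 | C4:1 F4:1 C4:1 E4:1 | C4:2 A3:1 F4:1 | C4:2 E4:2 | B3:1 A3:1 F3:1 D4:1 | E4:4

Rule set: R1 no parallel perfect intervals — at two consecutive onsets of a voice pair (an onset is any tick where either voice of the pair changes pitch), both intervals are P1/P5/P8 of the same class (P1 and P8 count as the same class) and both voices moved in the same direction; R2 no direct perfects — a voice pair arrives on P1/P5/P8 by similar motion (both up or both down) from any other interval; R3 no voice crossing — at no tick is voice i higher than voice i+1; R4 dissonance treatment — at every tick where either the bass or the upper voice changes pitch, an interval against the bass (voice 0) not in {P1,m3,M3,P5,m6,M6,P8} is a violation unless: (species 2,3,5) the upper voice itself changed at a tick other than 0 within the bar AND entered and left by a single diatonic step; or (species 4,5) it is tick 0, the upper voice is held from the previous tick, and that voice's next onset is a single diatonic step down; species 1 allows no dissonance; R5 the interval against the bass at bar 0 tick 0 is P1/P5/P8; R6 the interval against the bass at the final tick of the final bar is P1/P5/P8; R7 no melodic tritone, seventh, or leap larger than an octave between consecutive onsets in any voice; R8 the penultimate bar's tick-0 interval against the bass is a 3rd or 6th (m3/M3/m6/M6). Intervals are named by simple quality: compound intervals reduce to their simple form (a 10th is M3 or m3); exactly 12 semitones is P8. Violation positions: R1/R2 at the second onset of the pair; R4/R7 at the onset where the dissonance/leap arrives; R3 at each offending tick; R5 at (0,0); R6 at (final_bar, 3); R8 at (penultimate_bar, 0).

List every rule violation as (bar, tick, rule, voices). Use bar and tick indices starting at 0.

(3, 0, R1, (0, 1))
(6, 0, R1, (0, 1))

bar 0: v0=E3 v1=E4 downbeat P8
bar 1: v0=F3 v1=A3 downbeat M3
bar 2: v0=A3 v1=C4 downbeat m3
bar 3: v0=F3 v1=C4 downbeat P5
bar 4: v0=A3 v1=C4 downbeat m3
bar 5: v0=D3 v1=B3 downbeat M6
bar 6: v0=E3 v1=E4 downbeat P8
  -> R1 @ bar 3 tick 0 v(0, 1): A3/E4 P5 -> F3/C4 P5 similar
  -> R1 @ bar 6 tick 0 v(0, 1): D3/D4 P8 -> E3/E4 P8 similar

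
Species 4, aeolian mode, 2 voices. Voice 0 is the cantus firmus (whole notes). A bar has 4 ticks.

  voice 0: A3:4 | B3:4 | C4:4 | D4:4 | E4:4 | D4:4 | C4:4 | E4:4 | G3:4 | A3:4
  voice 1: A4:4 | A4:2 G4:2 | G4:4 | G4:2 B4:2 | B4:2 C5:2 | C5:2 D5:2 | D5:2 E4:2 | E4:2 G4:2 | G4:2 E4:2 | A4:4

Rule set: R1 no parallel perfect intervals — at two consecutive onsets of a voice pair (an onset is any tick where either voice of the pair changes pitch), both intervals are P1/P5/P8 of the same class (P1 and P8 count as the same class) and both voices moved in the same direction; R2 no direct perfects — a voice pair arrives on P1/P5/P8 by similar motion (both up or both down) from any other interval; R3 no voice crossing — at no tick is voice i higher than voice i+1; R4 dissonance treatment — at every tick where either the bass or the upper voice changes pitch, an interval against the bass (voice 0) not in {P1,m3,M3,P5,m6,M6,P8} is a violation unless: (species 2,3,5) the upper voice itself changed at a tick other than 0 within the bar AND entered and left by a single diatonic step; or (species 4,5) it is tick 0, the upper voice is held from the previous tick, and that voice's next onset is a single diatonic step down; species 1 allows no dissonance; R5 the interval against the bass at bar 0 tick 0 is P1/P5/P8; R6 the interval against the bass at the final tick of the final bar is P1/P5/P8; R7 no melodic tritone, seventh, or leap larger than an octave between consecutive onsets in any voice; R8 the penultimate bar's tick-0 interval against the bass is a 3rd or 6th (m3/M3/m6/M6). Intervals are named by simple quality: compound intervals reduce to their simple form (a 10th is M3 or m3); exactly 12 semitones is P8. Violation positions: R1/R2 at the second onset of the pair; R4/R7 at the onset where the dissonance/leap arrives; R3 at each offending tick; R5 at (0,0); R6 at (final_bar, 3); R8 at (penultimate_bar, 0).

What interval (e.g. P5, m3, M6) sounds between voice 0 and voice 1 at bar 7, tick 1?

P1

voice 0=E4 voice 1=E4 -> P1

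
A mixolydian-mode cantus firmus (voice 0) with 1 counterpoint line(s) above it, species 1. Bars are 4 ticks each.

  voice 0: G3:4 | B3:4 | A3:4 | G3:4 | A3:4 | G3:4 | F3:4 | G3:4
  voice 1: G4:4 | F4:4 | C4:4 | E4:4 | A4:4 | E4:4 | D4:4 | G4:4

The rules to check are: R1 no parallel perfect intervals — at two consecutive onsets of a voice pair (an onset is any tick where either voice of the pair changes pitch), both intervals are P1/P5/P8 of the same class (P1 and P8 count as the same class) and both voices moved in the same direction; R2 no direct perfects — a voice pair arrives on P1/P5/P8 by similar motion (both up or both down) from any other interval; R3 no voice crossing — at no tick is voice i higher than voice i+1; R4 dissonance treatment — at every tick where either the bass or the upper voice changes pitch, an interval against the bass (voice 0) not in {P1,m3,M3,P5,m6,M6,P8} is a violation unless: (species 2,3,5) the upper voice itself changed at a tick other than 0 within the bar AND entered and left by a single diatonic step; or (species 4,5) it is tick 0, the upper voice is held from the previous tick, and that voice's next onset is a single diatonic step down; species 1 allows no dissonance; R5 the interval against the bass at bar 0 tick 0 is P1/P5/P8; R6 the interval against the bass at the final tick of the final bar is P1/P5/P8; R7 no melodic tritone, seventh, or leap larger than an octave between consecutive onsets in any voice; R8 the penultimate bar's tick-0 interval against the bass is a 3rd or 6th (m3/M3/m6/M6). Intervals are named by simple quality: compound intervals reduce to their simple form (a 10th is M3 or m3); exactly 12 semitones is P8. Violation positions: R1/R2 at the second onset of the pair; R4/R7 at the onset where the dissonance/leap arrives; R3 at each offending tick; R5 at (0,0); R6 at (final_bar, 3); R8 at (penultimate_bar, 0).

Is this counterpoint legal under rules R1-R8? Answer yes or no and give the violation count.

bar 0: v0=G3 v1=G4 (P8)
bar 1: v0=B3 v1=F4 (TT)
bar 2: v0=A3 v1=C4 (m3)
bar 3: v0=G3 v1=E4 (M6)
bar 4: v0=A3 v1=A4 (P8)
bar 5: v0=G3 v1=E4 (M6)
bar 6: v0=F3 v1=D4 (M6)
bar 7: v0=G3 v1=G4 (P8)
  R4 @ bar1.0: B3/F4 TT untreated
  R2 @ bar4.0: G3/E4 M6 -> A3/A4 P8 similar
  R2 @ bar7.0: F3/D4 M6 -> G3/G4 P8 similar

No (3 violations)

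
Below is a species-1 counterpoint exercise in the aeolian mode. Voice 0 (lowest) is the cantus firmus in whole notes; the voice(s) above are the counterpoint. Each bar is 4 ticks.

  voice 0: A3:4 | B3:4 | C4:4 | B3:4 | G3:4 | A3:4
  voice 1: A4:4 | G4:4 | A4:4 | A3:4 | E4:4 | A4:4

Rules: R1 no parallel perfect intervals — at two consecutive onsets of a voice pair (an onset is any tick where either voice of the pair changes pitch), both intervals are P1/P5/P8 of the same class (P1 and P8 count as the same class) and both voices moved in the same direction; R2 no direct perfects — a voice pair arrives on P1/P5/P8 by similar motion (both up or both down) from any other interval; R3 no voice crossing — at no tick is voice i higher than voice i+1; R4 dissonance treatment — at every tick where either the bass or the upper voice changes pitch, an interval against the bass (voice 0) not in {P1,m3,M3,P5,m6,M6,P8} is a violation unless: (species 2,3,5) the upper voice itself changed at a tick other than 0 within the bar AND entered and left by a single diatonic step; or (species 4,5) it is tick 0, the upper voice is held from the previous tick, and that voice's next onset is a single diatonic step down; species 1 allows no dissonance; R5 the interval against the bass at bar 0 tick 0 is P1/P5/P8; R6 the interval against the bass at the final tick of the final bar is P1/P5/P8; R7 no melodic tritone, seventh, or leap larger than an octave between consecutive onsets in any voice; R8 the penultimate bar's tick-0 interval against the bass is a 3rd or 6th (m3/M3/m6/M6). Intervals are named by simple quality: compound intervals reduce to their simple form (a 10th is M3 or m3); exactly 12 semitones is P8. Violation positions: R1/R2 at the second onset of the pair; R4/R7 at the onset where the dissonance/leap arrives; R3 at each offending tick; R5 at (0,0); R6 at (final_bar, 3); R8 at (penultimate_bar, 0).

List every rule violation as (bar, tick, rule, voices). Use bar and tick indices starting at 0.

(3, 0, R3, (0, 1))
(3, 0, R4, (0, 1))
(3, 1, R3, (0, 1))
(3, 2, R3, (0, 1))
(3, 3, R3, (0, 1))
(5, 0, R2, (0, 1))

bar 0: v0=A3 v1=A4 downbeat P8
bar 1: v0=B3 v1=G4 downbeat m6
bar 2: v0=C4 v1=A4 downbeat M6
bar 3: v0=B3 v1=A3 downbeat M2
bar 4: v0=G3 v1=E4 downbeat M6
bar 5: v0=A3 v1=A4 downbeat P8
  -> R3 @ bar 3 tick 0 v(0, 1): B3 above A3
  -> R4 @ bar 3 tick 0 v(0, 1): B3/A3 M2 untreated
  -> R3 @ bar 3 tick 1 v(0, 1): B3 above A3
  -> R3 @ bar 3 tick 2 v(0, 1): B3 above A3
  -> R3 @ bar 3 tick 3 v(0, 1): B3 above A3
  -> R2 @ bar 5 tick 0 v(0, 1): G3/E4 M6 -> A3/A4 P8 similar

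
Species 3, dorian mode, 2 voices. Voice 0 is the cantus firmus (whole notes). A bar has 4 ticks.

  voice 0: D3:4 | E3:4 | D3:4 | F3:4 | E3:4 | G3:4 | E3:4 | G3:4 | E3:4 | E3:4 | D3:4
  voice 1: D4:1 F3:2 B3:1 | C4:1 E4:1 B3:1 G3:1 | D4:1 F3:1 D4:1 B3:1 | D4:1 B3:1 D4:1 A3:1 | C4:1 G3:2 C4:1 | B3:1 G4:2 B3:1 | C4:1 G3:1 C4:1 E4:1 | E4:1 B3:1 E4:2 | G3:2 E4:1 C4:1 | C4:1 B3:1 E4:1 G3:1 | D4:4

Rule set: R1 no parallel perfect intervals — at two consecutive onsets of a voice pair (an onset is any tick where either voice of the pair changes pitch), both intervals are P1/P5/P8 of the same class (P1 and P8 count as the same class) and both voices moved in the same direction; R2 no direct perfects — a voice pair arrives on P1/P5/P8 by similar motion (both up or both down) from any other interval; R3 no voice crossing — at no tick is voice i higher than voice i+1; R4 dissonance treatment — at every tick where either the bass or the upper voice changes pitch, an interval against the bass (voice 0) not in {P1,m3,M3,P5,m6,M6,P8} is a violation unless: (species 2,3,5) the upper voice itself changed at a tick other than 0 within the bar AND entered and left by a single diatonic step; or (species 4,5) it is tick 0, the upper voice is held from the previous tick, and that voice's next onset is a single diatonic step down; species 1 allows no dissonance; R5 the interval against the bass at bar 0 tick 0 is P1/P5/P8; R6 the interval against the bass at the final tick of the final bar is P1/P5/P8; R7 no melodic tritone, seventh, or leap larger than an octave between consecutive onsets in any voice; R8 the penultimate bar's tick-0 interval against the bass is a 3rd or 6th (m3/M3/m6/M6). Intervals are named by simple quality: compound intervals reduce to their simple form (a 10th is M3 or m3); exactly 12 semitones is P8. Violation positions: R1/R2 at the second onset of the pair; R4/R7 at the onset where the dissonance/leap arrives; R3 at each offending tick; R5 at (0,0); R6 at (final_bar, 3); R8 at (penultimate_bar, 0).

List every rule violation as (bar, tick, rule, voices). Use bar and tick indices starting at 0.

bar 0: v0=D3 v1=D4 downbeat P8
bar 1: v0=E3 v1=C4 downbeat m6
bar 2: v0=D3 v1=D4 downbeat P8
bar 3: v0=F3 v1=D4 downbeat M6
bar 4: v0=E3 v1=C4 downbeat m6
bar 5: v0=G3 v1=B3 downbeat M3
bar 6: v0=E3 v1=C4 downbeat m6
bar 7: v0=G3 v1=E4 downbeat M6
bar 8: v0=E3 v1=G3 downbeat m3
bar 9: v0=E3 v1=C4 downbeat m6
bar 10: v0=D3 v1=D4 downbeat P8
  -> R7 @ bar 0 tick 3 v(1,): F3->B3 leap 6st
  -> R4 @ bar 3 tick 1 v(0, 1): F3/B3 TT untreated

(0, 3, R7, (1,))
(3, 1, R4, (0, 1))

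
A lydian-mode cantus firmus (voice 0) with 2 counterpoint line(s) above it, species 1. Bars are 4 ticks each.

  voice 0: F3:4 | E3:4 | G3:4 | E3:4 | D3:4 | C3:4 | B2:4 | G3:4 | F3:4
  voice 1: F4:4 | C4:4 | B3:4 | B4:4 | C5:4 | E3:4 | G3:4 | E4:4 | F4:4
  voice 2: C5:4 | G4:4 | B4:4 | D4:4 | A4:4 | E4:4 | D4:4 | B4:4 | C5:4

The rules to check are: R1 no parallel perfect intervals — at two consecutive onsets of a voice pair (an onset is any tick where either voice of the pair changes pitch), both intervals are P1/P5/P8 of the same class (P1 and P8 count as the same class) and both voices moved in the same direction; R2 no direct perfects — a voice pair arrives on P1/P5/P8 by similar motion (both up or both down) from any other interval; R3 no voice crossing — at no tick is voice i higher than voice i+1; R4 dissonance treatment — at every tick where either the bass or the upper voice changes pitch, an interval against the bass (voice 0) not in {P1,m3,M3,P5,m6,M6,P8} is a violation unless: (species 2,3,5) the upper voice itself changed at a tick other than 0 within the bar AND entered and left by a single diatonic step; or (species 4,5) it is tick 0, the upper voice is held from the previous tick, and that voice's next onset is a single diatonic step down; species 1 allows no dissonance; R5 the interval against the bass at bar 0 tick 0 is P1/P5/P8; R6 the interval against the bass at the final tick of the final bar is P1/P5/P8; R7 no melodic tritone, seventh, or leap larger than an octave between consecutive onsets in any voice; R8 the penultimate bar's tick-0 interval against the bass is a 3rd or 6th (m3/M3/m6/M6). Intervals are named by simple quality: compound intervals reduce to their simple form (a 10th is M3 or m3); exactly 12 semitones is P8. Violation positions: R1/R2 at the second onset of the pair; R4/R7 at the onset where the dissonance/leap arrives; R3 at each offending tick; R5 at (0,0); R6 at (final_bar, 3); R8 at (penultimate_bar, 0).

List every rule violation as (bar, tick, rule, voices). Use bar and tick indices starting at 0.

(1, 0, R1, (1, 2))
(3, 0, R3, (1, 2))
(3, 0, R4, (0, 2))
(3, 1, R3, (1, 2))
(3, 2, R3, (1, 2))
(3, 3, R3, (1, 2))
(4, 0, R3, (1, 2))
(4, 0, R4, (0, 1))
(4, 1, R3, (1, 2))
(4, 2, R3, (1, 2))
(4, 3, R3, (1, 2))
(5, 0, R2, (1, 2))
(5, 0, R7, (1,))
(7, 0, R1, (1, 2))
(8, 0, R1, (1, 2))

bar 0: v0=F3 v1=F4 v2=C5 downbeat P5
bar 1: v0=E3 v1=C4 v2=G4 downbeat m3
bar 2: v0=G3 v1=B3 v2=B4 downbeat M3
bar 3: v0=E3 v1=B4 v2=D4 downbeat m7
bar 4: v0=D3 v1=C5 v2=A4 downbeat P5
bar 5: v0=C3 v1=E3 v2=E4 downbeat M3
bar 6: v0=B2 v1=G3 v2=D4 downbeat m3
bar 7: v0=G3 v1=E4 v2=B4 downbeat M3
bar 8: v0=F3 v1=F4 v2=C5 downbeat P5
  -> R1 @ bar 1 tick 0 v(1, 2): F4/C5 P5 -> C4/G4 P5 similar
  -> R3 @ bar 3 tick 0 v(1, 2): B4 above D4
  -> R4 @ bar 3 tick 0 v(0, 2): E3/D4 m7 untreated
  -> R3 @ bar 3 tick 1 v(1, 2): B4 above D4
  -> R3 @ bar 3 tick 2 v(1, 2): B4 above D4
  -> R3 @ bar 3 tick 3 v(1, 2): B4 above D4
  -> R3 @ bar 4 tick 0 v(1, 2): C5 above A4
  -> R4 @ bar 4 tick 0 v(0, 1): D3/C5 m7 untreated
  -> R3 @ bar 4 tick 1 v(1, 2): C5 above A4
  -> R3 @ bar 4 tick 2 v(1, 2): C5 above A4
  -> R3 @ bar 4 tick 3 v(1, 2): C5 above A4
  -> R2 @ bar 5 tick 0 v(1, 2): C5/A4 m3 -> E3/E4 P8 similar
  -> R7 @ bar 5 tick 0 v(1,): C5->E3 leap 20st
  -> R1 @ bar 7 tick 0 v(1, 2): G3/D4 P5 -> E4/B4 P5 similar
  -> R1 @ bar 8 tick 0 v(1, 2): E4/B4 P5 -> F4/C5 P5 similar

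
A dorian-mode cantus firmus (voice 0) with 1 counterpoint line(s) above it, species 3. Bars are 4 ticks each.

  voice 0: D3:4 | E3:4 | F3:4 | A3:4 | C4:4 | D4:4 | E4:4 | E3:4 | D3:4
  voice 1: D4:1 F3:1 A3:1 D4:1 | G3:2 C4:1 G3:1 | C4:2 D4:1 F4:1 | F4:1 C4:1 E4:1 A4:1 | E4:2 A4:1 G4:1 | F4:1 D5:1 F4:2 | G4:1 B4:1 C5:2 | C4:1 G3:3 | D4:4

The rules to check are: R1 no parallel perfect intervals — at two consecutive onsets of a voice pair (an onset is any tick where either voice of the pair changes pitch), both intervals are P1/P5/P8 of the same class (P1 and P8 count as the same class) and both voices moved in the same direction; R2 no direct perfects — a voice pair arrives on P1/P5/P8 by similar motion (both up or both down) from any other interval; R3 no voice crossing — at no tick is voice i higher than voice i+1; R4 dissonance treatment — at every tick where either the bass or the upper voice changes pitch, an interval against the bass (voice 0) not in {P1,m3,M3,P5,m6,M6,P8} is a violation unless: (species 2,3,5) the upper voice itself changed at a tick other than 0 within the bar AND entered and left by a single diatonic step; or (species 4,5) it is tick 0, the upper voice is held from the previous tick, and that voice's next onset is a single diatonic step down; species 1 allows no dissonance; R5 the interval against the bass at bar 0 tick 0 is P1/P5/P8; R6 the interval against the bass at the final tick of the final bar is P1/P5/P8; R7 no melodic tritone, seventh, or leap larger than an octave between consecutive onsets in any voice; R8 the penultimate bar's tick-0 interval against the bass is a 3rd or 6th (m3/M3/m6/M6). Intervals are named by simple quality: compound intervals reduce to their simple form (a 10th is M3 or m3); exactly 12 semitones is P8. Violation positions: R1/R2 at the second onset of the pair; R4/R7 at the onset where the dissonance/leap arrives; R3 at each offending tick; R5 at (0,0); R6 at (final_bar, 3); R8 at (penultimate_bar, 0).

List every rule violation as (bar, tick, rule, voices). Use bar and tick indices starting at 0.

(2, 0, R2, (0, 1))

bar 0: v0=D3 v1=D4 downbeat P8
bar 1: v0=E3 v1=G3 downbeat m3
bar 2: v0=F3 v1=C4 downbeat P5
bar 3: v0=A3 v1=F4 downbeat m6
bar 4: v0=C4 v1=E4 downbeat M3
bar 5: v0=D4 v1=F4 downbeat m3
bar 6: v0=E4 v1=G4 downbeat m3
bar 7: v0=E3 v1=C4 downbeat m6
bar 8: v0=D3 v1=D4 downbeat P8
  -> R2 @ bar 2 tick 0 v(0, 1): E3/G3 m3 -> F3/C4 P5 similar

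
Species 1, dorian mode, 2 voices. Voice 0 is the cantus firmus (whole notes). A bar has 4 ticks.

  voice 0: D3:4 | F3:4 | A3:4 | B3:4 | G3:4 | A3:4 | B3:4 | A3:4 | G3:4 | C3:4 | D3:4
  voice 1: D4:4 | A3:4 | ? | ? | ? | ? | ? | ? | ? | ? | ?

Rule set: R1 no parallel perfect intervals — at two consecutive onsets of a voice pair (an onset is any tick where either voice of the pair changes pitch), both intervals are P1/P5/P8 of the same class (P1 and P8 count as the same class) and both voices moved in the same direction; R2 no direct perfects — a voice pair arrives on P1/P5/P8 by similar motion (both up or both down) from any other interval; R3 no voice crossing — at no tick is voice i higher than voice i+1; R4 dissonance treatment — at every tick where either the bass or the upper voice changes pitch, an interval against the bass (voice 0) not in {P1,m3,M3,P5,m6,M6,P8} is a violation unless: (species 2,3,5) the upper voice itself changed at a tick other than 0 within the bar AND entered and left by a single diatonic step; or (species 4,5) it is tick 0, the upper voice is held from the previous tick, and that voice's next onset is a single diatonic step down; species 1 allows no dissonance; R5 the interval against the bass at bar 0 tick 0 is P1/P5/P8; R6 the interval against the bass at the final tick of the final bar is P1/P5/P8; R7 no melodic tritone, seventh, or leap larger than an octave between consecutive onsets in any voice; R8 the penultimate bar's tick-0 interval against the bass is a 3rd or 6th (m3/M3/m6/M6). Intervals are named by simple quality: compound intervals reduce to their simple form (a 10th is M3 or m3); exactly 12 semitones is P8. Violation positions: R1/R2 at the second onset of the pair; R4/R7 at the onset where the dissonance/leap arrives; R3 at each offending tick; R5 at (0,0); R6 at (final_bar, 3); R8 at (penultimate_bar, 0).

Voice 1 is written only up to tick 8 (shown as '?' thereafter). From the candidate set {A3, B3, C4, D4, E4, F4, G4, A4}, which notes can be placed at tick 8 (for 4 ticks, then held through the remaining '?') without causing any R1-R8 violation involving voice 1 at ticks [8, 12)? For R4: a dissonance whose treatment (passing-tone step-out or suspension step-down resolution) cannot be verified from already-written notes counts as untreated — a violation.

{A3, C4, F4}

A3: legal
B3: violates R4
C4: legal
D4: violates R4
E4: violates R2
F4: legal
G4: violates R4,R7
A4: violates R2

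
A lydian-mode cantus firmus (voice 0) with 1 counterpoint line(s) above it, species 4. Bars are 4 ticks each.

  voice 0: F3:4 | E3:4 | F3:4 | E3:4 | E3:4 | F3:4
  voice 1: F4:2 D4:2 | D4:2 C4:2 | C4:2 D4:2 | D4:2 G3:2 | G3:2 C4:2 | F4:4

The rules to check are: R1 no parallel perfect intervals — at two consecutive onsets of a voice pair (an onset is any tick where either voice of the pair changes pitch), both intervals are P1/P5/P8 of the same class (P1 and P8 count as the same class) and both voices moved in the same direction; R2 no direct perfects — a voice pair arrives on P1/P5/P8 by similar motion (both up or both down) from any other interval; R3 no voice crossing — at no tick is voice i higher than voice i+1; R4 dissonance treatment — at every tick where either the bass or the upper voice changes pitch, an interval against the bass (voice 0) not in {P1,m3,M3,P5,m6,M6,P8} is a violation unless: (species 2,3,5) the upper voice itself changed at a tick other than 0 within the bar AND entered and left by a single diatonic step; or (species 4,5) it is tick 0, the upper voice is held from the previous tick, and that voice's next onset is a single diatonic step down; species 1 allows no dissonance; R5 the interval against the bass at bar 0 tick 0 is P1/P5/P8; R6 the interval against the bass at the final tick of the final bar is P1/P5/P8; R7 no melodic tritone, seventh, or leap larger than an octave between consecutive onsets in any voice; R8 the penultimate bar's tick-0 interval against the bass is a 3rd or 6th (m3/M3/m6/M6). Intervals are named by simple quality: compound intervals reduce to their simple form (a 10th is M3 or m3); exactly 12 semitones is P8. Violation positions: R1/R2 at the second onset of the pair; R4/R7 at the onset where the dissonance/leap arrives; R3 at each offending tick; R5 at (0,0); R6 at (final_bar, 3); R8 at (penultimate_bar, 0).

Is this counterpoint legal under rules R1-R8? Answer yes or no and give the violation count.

bar 0: v0=F3 v1=F4 (P8)
bar 1: v0=E3 v1=D4 (m7)
bar 2: v0=F3 v1=C4 (P5)
bar 3: v0=E3 v1=D4 (m7)
bar 4: v0=E3 v1=G3 (m3)
bar 5: v0=F3 v1=F4 (P8)
  R4 @ bar3.0: E3/D4 m7 untreated
  R2 @ bar5.0: E3/C4 m6 -> F3/F4 P8 similar

No (2 violations)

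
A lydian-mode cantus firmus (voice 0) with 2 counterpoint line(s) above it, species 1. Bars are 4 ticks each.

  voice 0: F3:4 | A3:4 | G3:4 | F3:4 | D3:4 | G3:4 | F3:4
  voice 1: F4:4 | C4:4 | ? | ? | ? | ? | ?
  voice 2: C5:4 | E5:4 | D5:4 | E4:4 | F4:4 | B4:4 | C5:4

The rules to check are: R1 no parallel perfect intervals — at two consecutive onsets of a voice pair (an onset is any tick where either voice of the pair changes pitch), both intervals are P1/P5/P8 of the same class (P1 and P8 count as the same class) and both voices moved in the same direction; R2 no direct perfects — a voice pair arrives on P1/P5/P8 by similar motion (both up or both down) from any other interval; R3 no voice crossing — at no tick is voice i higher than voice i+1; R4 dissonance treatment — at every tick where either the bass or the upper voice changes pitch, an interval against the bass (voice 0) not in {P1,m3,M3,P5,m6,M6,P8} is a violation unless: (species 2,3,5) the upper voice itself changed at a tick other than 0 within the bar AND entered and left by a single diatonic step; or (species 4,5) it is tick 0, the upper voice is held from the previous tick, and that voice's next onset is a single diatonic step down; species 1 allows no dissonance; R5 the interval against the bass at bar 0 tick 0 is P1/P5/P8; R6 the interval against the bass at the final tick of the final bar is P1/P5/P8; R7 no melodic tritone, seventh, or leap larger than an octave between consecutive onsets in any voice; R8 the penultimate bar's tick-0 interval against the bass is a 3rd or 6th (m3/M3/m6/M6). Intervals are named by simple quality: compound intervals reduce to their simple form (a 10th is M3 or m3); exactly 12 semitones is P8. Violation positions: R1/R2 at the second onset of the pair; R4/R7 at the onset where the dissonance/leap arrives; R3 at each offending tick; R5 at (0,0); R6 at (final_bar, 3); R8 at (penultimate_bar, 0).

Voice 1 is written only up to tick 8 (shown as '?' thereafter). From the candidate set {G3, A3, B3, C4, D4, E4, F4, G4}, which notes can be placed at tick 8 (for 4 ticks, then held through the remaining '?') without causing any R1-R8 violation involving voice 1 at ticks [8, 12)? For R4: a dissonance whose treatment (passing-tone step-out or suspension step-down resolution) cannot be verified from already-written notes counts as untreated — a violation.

G3: violates R2
A3: violates R4
B3: legal
C4: violates R4
D4: legal
E4: legal
F4: violates R4
G4: legal

{B3, D4, E4, G4}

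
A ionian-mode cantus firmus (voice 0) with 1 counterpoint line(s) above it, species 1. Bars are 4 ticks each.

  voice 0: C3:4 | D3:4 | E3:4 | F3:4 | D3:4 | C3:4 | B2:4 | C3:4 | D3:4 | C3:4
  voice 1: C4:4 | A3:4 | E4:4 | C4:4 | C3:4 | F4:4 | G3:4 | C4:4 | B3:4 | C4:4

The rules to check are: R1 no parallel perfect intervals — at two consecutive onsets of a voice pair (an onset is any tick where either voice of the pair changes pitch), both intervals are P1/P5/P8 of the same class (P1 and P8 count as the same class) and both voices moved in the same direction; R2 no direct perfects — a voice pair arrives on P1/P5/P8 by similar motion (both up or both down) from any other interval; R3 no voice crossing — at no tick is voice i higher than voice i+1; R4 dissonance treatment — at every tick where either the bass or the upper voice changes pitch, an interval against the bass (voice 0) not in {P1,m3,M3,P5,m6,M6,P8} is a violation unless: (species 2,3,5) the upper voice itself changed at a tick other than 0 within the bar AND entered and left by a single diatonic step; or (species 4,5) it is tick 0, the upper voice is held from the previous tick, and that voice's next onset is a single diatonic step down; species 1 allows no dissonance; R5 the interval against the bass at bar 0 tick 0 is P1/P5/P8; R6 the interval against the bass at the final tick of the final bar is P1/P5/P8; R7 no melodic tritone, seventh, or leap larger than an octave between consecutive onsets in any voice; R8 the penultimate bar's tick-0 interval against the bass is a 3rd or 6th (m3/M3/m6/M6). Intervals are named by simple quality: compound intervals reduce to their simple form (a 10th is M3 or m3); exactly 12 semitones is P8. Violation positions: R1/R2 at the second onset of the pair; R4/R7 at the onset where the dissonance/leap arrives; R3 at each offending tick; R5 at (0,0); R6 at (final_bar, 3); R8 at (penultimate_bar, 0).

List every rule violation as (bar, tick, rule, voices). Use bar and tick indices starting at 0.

bar 0: v0=C3 v1=C4 downbeat P8
bar 1: v0=D3 v1=A3 downbeat P5
bar 2: v0=E3 v1=E4 downbeat P8
bar 3: v0=F3 v1=C4 downbeat P5
bar 4: v0=D3 v1=C3 downbeat M2
bar 5: v0=C3 v1=F4 downbeat P4
bar 6: v0=B2 v1=G3 downbeat m6
bar 7: v0=C3 v1=C4 downbeat P8
bar 8: v0=D3 v1=B3 downbeat M6
bar 9: v0=C3 v1=C4 downbeat P8
  -> R2 @ bar 2 tick 0 v(0, 1): D3/A3 P5 -> E3/E4 P8 similar
  -> R3 @ bar 4 tick 0 v(0, 1): D3 above C3
  -> R4 @ bar 4 tick 0 v(0, 1): D3/C3 M2 untreated
  -> R3 @ bar 4 tick 1 v(0, 1): D3 above C3
  -> R3 @ bar 4 tick 2 v(0, 1): D3 above C3
  -> R3 @ bar 4 tick 3 v(0, 1): D3 above C3
  -> R4 @ bar 5 tick 0 v(0, 1): C3/F4 P4 untreated
  -> R7 @ bar 5 tick 0 v(1,): C3->F4 leap 17st
  -> R7 @ bar 6 tick 0 v(1,): F4->G3 leap 10st
  -> R2 @ bar 7 tick 0 v(0, 1): B2/G3 m6 -> C3/C4 P8 similar

(2, 0, R2, (0, 1))
(4, 0, R3, (0, 1))
(4, 0, R4, (0, 1))
(4, 1, R3, (0, 1))
(4, 2, R3, (0, 1))
(4, 3, R3, (0, 1))
(5, 0, R4, (0, 1))
(5, 0, R7, (1,))
(6, 0, R7, (1,))
(7, 0, R2, (0, 1))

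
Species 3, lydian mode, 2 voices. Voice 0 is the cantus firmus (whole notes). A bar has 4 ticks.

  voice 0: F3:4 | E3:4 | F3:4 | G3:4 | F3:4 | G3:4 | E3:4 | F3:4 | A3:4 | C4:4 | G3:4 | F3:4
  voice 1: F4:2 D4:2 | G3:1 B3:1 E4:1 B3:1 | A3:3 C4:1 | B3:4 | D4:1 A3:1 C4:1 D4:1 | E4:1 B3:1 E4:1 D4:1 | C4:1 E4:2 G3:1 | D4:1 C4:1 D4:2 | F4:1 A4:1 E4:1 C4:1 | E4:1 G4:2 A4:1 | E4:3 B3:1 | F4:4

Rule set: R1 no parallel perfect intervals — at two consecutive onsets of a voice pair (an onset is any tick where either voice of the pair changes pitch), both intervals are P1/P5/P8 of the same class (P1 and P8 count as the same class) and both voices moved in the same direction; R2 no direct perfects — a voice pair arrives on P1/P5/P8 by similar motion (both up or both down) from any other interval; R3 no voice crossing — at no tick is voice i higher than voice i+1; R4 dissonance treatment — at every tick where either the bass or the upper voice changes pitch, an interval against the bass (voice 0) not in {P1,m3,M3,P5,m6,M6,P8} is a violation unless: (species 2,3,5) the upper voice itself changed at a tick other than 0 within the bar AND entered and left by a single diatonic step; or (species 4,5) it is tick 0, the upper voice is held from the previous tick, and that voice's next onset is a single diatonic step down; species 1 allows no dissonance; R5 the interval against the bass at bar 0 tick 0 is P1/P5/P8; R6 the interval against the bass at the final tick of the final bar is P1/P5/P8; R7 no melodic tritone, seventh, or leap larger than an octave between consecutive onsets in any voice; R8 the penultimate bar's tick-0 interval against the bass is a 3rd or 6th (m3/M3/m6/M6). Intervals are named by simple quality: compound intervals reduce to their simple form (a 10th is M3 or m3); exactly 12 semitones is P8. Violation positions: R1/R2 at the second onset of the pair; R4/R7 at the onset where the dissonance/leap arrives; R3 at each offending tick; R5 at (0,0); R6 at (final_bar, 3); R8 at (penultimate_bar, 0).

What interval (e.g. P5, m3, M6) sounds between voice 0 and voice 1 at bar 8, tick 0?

m6

voice 0=A3 voice 1=F4 -> m6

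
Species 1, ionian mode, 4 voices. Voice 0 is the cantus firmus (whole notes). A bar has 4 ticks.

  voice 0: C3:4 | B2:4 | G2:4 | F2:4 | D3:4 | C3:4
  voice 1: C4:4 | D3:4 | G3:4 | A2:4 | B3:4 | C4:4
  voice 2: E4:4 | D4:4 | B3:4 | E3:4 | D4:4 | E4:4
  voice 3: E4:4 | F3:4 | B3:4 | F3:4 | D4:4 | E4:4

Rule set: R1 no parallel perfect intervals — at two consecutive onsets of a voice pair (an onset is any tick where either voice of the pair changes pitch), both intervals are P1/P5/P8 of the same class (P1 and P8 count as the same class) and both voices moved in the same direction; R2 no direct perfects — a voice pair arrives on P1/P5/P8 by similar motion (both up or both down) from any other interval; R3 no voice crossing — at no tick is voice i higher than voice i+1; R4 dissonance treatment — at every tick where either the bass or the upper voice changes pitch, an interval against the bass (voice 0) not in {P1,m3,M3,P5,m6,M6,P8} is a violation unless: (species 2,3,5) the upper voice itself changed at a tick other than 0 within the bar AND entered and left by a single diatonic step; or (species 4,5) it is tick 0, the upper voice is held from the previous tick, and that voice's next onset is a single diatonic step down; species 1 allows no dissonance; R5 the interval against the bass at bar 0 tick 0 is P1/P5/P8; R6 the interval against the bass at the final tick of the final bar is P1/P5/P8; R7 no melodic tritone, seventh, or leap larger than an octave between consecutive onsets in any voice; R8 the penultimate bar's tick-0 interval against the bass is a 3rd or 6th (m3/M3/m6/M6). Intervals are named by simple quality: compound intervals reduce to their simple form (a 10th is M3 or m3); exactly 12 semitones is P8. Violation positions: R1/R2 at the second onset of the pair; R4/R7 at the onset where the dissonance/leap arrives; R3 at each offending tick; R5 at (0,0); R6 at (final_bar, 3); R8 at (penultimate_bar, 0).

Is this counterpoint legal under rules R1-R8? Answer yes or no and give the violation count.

No (26 violations)

bar 0: v0=C3 v1=C4 v2=E4 v3=E4 (M3)
bar 1: v0=B2 v1=D3 v2=D4 v3=F3 (TT)
bar 2: v0=G2 v1=G3 v2=B3 v3=B3 (M3)
bar 3: v0=F2 v1=A2 v2=E3 v3=F3 (P8)
bar 4: v0=D3 v1=B3 v2=D4 v3=D4 (P8)
bar 5: v0=C3 v1=C4 v2=E4 v3=E4 (M3)
  R5 @ bar0.0: opens on M3
  R5 @ bar0.0: opens on M3
  R2 @ bar1.0: C4/E4 M3 -> D3/D4 P8 similar
  R3 @ bar1.0: D4 above F3
  R4 @ bar1.0: B2/F3 TT untreated
  R7 @ bar1.0: C4->D3 leap 10st
  R7 @ bar1.0: E4->F3 leap 11st
  R3 @ bar1.1: D4 above F3
  R3 @ bar1.2: D4 above F3
  R3 @ bar1.3: D4 above F3
  R7 @ bar2.0: F3->B3 leap 6st
  R2 @ bar3.0: G2/B3 M3 -> F2/F3 P8 similar
  R2 @ bar3.0: G3/B3 M3 -> A2/E3 P5 similar
  R4 @ bar3.0: F2/E3 M7 untreated
  R7 @ bar3.0: G3->A2 leap 10st
  R7 @ bar3.0: B3->F3 leap 6st
  R1 @ bar4.0: F2/F3 P8 -> D3/D4 P8 similar
  R2 @ bar4.0: F2/E3 M7 -> D3/D4 P8 similar
  R2 @ bar4.0: E3/F3 m2 -> D4/D4 P1 similar
  R7 @ bar4.0: A2->B3 leap 14st
  R7 @ bar4.0: E3->D4 leap 10st
  R8 @ bar4.0: penult P8 not 3rd/6th
  R8 @ bar4.0: penult P8 not 3rd/6th
  R1 @ bar5.0: D4/D4 P1 -> E4/E4 P1 similar
  R6 @ bar5.3: closes on M3
  R6 @ bar5.3: closes on M3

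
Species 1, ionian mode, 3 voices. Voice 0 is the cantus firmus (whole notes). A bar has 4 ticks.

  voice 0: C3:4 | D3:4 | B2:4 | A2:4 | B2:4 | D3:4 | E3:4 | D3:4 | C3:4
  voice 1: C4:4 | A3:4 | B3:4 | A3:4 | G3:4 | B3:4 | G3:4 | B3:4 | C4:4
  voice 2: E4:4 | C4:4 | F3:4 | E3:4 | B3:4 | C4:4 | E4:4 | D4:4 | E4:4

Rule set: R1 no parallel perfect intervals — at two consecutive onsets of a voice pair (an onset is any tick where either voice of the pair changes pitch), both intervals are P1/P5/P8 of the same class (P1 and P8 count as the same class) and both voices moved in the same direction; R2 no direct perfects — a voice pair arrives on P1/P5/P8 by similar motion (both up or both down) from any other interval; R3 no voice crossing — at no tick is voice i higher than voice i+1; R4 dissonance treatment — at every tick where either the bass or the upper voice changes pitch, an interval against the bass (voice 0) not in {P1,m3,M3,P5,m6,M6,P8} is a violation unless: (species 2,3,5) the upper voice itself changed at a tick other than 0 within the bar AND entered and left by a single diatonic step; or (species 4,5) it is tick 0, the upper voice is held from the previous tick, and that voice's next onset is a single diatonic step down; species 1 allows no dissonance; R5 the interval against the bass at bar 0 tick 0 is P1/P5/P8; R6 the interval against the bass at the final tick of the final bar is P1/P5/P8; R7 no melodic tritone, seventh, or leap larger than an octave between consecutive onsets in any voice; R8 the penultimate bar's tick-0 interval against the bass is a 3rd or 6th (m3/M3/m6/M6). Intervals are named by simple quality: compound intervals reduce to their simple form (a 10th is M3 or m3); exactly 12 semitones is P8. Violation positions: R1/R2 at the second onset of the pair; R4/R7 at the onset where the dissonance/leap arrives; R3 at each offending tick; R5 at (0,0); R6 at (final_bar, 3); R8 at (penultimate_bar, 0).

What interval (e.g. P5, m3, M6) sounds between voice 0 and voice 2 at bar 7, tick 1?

P8

voice 0=D3 voice 2=D4 -> P8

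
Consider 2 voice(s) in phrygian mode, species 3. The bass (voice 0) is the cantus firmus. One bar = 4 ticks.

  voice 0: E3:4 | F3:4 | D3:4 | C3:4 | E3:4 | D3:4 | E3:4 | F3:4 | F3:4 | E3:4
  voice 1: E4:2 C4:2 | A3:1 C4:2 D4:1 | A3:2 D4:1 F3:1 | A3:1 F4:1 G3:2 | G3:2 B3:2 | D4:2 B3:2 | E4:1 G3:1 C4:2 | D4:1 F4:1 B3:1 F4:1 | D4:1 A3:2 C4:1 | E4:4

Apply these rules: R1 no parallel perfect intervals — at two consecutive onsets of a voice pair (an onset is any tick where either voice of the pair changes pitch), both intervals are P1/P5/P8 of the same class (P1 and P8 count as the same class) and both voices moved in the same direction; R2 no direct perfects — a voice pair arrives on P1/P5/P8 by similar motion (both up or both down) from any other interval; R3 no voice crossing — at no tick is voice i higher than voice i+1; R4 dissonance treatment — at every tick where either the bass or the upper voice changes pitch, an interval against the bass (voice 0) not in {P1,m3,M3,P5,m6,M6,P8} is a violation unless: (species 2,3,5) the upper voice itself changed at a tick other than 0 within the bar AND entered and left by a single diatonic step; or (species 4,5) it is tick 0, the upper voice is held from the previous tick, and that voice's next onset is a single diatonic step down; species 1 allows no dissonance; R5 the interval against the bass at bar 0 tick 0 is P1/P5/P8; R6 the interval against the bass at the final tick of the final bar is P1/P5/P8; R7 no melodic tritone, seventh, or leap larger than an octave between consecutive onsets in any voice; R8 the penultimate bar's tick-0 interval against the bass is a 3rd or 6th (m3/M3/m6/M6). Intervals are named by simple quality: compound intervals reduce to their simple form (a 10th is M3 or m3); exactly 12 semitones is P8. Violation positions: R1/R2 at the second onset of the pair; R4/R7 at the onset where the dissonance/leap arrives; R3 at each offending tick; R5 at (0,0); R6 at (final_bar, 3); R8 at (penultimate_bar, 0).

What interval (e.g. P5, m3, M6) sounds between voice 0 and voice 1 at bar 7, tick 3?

P8

voice 0=F3 voice 1=F4 -> P8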